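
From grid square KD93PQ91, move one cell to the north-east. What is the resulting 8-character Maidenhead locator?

KD93qq02

Longitude extended square 9; +1 → 10, wraps to 0, carry into subsquare.
Longitude subsquare p = 15; +1 → 16 = q.
Latitude extended square 1; +1 → 2.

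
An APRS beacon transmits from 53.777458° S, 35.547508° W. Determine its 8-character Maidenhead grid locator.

Offset from 180°W / 90°S: lon 144.45249°, lat 36.22254°.
Field: 144.45249/20 → 7 → H, 36.22254/10 → 3 → D; chars HD.
Square: 4.45249/2 → 2, 6.22254/1 → 6; chars 26.
Subsquare: 0.45249/0.0833333 → 5 → f, 0.22254/0.0416667 → 5 → f; chars ff.
Extended square: 0.03583/0.00833333 → 4, 0.01421/0.00416667 → 3; chars 43.

HD26ff43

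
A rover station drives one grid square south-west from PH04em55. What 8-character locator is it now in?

Longitude extended square 5; −1 → 4.
Latitude extended square 5; −1 → 4.

PH04em44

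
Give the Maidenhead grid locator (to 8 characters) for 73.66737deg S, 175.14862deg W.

Shift to the Maidenhead origin (180°W, 90°S): lon 4.85138, lat 16.33263.
Field: 4.85138/20 → 0 → A, 16.33263/10 → 1 → B; chars AB.
Square: 4.85138/2 → 2, 6.33263/1 → 6; chars 26.
Subsquare: 0.85138/0.0833333 → 10 → k, 0.33263/0.0416667 → 7 → h; chars kh.
Extended square: 0.01805/0.00833333 → 2, 0.04096/0.00416667 → 9; chars 29.

AB26kh29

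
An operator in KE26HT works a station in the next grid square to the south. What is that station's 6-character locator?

Latitude subsquare t = 19; −1 → 18 = s.
The longitude characters are unchanged.

KE26hs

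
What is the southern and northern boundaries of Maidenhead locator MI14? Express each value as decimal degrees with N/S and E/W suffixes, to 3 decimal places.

6.000° S, 5.000° S

Field M=12, I=8: +12·20° lon, +8·10° lat → SW at lon 60°, lat -10°.
Square 1, 4: +1·2° lon, +4·1° lat → SW at lon 62°, lat -6°.
Cell spans 2° lon × 1° lat.
south 6.000° S, north 5.000° S.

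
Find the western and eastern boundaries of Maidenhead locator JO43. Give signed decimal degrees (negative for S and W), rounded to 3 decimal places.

Field J=9, O=14: +9·20° lon, +14·10° lat → SW at lon 0°, lat 50°.
Square 4, 3: +4·2° lon, +3·1° lat → SW at lon 8°, lat 53°.
Cell spans 2° lon × 1° lat.
west 8.000, east 10.000.

8.000, 10.000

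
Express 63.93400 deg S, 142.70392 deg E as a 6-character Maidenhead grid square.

QC16ib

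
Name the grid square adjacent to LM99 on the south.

Latitude square 9; −1 → 8.
The longitude characters are unchanged.

LM98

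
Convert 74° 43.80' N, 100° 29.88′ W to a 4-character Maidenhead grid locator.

DQ94

Shift to the Maidenhead origin (180°W, 90°S): lon 79.50, lat 164.73.
Field: lon ⌊79.50/20⌋ = 3 → D; lat ⌊164.73/10⌋ = 16 → Q.
Square: lon ⌊19.50/2⌋ = 9; lat ⌊4.73/1⌋ = 4.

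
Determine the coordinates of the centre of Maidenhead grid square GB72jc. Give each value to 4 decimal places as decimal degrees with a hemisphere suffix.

Field G=6, B=1: +6·20° lon, +1·10° lat → SW at lon -60°, lat -80°.
Square 7, 2: +7·2° lon, +2·1° lat → SW at lon -46°, lat -78°.
Subsquare j=9, c=2: +9·0.0833333° lon, +2·0.0416667° lat → SW at lon -45.25°, lat -77.9167°.
Cell spans 0.0833333° lon × 0.0416667° lat. Centre is SW corner plus half of each.
latitude 77.8958° S, longitude 45.2083° W.

77.8958° S, 45.2083° W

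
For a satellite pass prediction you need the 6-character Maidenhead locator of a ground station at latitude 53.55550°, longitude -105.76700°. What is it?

Add 180° to longitude and 90° to latitude: 74.2330, 143.5555.
Field: 74.2330/20 → 3 → D, 143.5555/10 → 14 → O; chars DO.
Square: 14.2330/2 → 7, 3.5555/1 → 3; chars 73.
Subsquare: 0.2330/0.0833333 → 2 → c, 0.5555/0.0416667 → 13 → n; chars cn.

DO73cn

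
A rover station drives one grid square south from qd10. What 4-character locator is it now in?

QC19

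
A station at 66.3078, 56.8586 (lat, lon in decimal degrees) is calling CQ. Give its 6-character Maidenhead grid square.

LP86kh

Shift to the Maidenhead origin (180°W, 90°S): lon 236.8586, lat 156.3078.
Field: 236.8586/20 → 11 → L, 156.3078/10 → 15 → P; chars LP.
Square: 16.8586/2 → 8, 6.3078/1 → 6; chars 86.
Subsquare: 0.8586/0.0833333 → 10 → k, 0.3078/0.0416667 → 7 → h; chars kh.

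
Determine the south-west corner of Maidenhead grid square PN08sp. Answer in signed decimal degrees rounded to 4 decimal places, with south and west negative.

48.6250, 121.5000

Field P=15, N=13: +15·20° lon, +13·10° lat → SW at lon 120°, lat 40°.
Square 0, 8: +0·2° lon, +8·1° lat → SW at lon 120°, lat 48°.
Subsquare s=18, p=15: +18·0.0833333° lon, +15·0.0416667° lat → SW at lon 121.5°, lat 48.625°.
latitude 48.6250, longitude 121.5000.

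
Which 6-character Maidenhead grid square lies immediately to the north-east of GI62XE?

GI72af

Longitude subsquare x = 23; +1 → 24, wraps to 0 = a, carry into square.
Longitude square 6; +1 → 7.
Latitude subsquare e = 4; +1 → 5 = f.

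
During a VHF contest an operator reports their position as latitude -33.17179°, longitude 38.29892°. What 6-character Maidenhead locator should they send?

KF96dt

Shift to the Maidenhead origin (180°W, 90°S): lon 218.2989, lat 56.8282.
Field: lon ⌊218.2989/20⌋ = 10 → K; lat ⌊56.8282/10⌋ = 5 → F.
Square: lon ⌊18.2989/2⌋ = 9; lat ⌊6.8282/1⌋ = 6.
Subsquare: lon ⌊0.2989/0.0833333⌋ = 3 → d; lat ⌊0.8282/0.0416667⌋ = 19 → t.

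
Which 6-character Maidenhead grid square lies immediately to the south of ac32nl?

Latitude subsquare l = 11; −1 → 10 = k.
The longitude characters are unchanged.

AC32nk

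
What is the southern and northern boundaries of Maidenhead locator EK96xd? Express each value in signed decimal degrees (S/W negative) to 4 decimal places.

Field E=4, K=10: +4·20° lon, +10·10° lat → SW at lon -100°, lat 10°.
Square 9, 6: +9·2° lon, +6·1° lat → SW at lon -82°, lat 16°.
Subsquare x=23, d=3: +23·0.0833333° lon, +3·0.0416667° lat → SW at lon -80.0833°, lat 16.125°.
Cell spans 0.0833333° lon × 0.0416667° lat.
south 16.1250, north 16.1667.

16.1250, 16.1667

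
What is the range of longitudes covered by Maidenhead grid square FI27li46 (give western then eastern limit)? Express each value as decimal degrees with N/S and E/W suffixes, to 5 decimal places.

Field F=5, I=8: +5·20° lon, +8·10° lat → SW at lon -80°, lat -10°.
Square 2, 7: +2·2° lon, +7·1° lat → SW at lon -76°, lat -3°.
Subsquare l=11, i=8: +11·0.0833333° lon, +8·0.0416667° lat → SW at lon -75.0833°, lat -2.66667°.
Extended square 4, 6: +4·0.00833333° lon, +6·0.00416667° lat → SW at lon -75.05°, lat -2.64167°.
Cell spans 0.00833333° lon × 0.00416667° lat.
west 75.05000° W, east 75.04167° W.

75.05000° W, 75.04167° W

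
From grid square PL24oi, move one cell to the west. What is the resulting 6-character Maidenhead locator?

PL24ni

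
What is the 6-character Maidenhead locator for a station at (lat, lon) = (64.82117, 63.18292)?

MP14ot

Offset from 180°W / 90°S: lon 243.1829°, lat 154.8212°.
Field (20°×10°, letters A–R): 243.1829/20 → 12 → M, 154.8212/10 → 15 → P; chars MP.
Square (2°×1°, digits 0–9): 3.1829/2 → 1, 4.8212/1 → 4; chars 14.
Subsquare (5′×2.5′, letters a–x): 1.1829/0.0833333 → 14 → o, 0.8212/0.0416667 → 19 → t; chars ot.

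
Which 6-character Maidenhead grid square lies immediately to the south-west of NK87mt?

NK87ls

Longitude subsquare m = 12; −1 → 11 = l.
Latitude subsquare t = 19; −1 → 18 = s.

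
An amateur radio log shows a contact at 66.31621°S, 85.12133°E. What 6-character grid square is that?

NC23nq

Add 180° to longitude and 90° to latitude: 265.1213, 23.6838.
Field: 265.1213/20 → 13 → N, 23.6838/10 → 2 → C; chars NC.
Square: 5.1213/2 → 2, 3.6838/1 → 3; chars 23.
Subsquare: 1.1213/0.0833333 → 13 → n, 0.6838/0.0416667 → 16 → q; chars nq.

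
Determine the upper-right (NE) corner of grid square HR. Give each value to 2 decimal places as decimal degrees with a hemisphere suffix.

Field H=7, R=17: +7·20° lon, +17·10° lat → SW at lon -40°, lat 80°.
Cell spans 20° lon × 10° lat. NE corner is SW corner plus one full cell.
latitude 90.00° N, longitude 20.00° W.

90.00° N, 20.00° W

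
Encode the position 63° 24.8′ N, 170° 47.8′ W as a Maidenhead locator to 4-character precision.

AP43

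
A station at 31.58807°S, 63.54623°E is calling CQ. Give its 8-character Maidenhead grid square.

MF18sj58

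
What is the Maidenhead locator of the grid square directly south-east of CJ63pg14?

CJ63pg23

Longitude extended square 1; +1 → 2.
Latitude extended square 4; −1 → 3.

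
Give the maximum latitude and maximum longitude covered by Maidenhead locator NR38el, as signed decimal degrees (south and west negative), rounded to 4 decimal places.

Field N=13, R=17: +13·20° lon, +17·10° lat → SW at lon 80°, lat 80°.
Square 3, 8: +3·2° lon, +8·1° lat → SW at lon 86°, lat 88°.
Subsquare e=4, l=11: +4·0.0833333° lon, +11·0.0416667° lat → SW at lon 86.3333°, lat 88.4583°.
Cell spans 0.0833333° lon × 0.0416667° lat. NE corner is SW corner plus one full cell.
latitude 88.5000, longitude 86.4167.

88.5000, 86.4167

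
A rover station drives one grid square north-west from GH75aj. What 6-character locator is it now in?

Longitude subsquare a = 0; −1 → -1, wraps to 23 = x, carry into square.
Longitude square 7; −1 → 6.
Latitude subsquare j = 9; +1 → 10 = k.

GH65xk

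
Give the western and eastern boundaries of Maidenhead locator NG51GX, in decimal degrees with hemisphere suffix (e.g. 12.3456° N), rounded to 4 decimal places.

90.5000° E, 90.5833° E

Field N=13, G=6: +13·20° lon, +6·10° lat → SW at lon 80°, lat -30°.
Square 5, 1: +5·2° lon, +1·1° lat → SW at lon 90°, lat -29°.
Subsquare g=6, x=23: +6·0.0833333° lon, +23·0.0416667° lat → SW at lon 90.5°, lat -28.0417°.
Cell spans 0.0833333° lon × 0.0416667° lat.
west 90.5000° E, east 90.5833° E.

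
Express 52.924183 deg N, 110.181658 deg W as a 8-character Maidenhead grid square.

DO42vw81

Shift to the Maidenhead origin (180°W, 90°S): lon 69.81834, lat 142.92418.
Field: 69.81834/20 → 3 → D, 142.92418/10 → 14 → O; chars DO.
Square: 9.81834/2 → 4, 2.92418/1 → 2; chars 42.
Subsquare: 1.81834/0.0833333 → 21 → v, 0.92418/0.0416667 → 22 → w; chars vw.
Extended square: 0.06834/0.00833333 → 8, 0.00752/0.00416667 → 1; chars 81.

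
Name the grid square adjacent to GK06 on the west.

FK96

Longitude square 0; −1 → -1, wraps to 9, carry into field.
Longitude field G = 6; −1 → 5 = F.
The latitude characters are unchanged.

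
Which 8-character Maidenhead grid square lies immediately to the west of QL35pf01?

QL35of91

Longitude extended square 0; −1 → -1, wraps to 9, carry into subsquare.
Longitude subsquare p = 15; −1 → 14 = o.
The latitude characters are unchanged.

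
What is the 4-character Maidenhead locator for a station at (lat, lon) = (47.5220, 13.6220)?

Offset from 180°W / 90°S: lon 193.62°, lat 137.52°.
Field (20°×10°, letters A–R): 193.62/20 → 9 → J, 137.52/10 → 13 → N; chars JN.
Square (2°×1°, digits 0–9): 13.62/2 → 6, 7.52/1 → 7; chars 67.

JN67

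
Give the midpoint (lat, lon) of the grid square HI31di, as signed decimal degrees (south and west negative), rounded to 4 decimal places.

Field H=7, I=8: +7·20° lon, +8·10° lat → SW at lon -40°, lat -10°.
Square 3, 1: +3·2° lon, +1·1° lat → SW at lon -34°, lat -9°.
Subsquare d=3, i=8: +3·0.0833333° lon, +8·0.0416667° lat → SW at lon -33.75°, lat -8.66667°.
Cell spans 0.0833333° lon × 0.0416667° lat. Centre is SW corner plus half of each.
latitude -8.6458, longitude -33.7083.

-8.6458, -33.7083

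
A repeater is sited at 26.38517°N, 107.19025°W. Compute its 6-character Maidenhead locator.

DL66jj

Shift to the Maidenhead origin (180°W, 90°S): lon 72.8097, lat 116.3852.
Field (20°×10°, letters A–R): 72.8097/20 → 3 → D, 116.3852/10 → 11 → L; chars DL.
Square (2°×1°, digits 0–9): 12.8097/2 → 6, 6.3852/1 → 6; chars 66.
Subsquare (5′×2.5′, letters a–x): 0.8097/0.0833333 → 9 → j, 0.3852/0.0416667 → 9 → j; chars jj.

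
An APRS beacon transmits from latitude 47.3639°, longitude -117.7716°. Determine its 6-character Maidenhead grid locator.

DN17ci

Offset from 180°W / 90°S: lon 62.2284°, lat 137.3639°.
Field: lon ⌊62.2284/20⌋ = 3 → D; lat ⌊137.3639/10⌋ = 13 → N.
Square: lon ⌊2.2284/2⌋ = 1; lat ⌊7.3639/1⌋ = 7.
Subsquare: lon ⌊0.2284/0.0833333⌋ = 2 → c; lat ⌊0.3639/0.0416667⌋ = 8 → i.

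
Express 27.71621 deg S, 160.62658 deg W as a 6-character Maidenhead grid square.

Shift to the Maidenhead origin (180°W, 90°S): lon 19.3734, lat 62.2838.
Field (20°×10°, letters A–R): lon ⌊19.3734/20⌋ = 0 → A; lat ⌊62.2838/10⌋ = 6 → G.
Square (2°×1°, digits 0–9): lon ⌊19.3734/2⌋ = 9; lat ⌊2.2838/1⌋ = 2.
Subsquare (5′×2.5′, letters a–x): lon ⌊1.3734/0.0833333⌋ = 16 → q; lat ⌊0.2838/0.0416667⌋ = 6 → g.

AG92qg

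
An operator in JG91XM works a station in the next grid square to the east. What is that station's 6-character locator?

KG01am

Longitude subsquare x = 23; +1 → 24, wraps to 0 = a, carry into square.
Longitude square 9; +1 → 10, wraps to 0, carry into field.
Longitude field J = 9; +1 → 10 = K.
The latitude characters are unchanged.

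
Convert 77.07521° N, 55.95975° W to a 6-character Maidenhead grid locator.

Offset from 180°W / 90°S: lon 124.0403°, lat 167.0752°.
Field: 124.0403/20 → 6 → G, 167.0752/10 → 16 → Q; chars GQ.
Square: 4.0403/2 → 2, 7.0752/1 → 7; chars 27.
Subsquare: 0.0403/0.0833333 → 0 → a, 0.0752/0.0416667 → 1 → b; chars ab.

GQ27ab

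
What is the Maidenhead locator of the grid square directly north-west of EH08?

Longitude square 0; −1 → -1, wraps to 9, carry into field.
Longitude field E = 4; −1 → 3 = D.
Latitude square 8; +1 → 9.

DH99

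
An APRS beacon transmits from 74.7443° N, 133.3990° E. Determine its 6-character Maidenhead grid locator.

PQ64qr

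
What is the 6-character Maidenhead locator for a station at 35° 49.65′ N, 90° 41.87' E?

Offset from 180°W / 90°S: lon 270.6978°, lat 125.8275°.
Field: 270.6978/20 → 13 → N, 125.8275/10 → 12 → M; chars NM.
Square: 10.6978/2 → 5, 5.8275/1 → 5; chars 55.
Subsquare: 0.6978/0.0833333 → 8 → i, 0.8275/0.0416667 → 19 → t; chars it.

NM55it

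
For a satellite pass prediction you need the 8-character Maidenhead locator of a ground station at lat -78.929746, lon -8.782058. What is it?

IB51ob66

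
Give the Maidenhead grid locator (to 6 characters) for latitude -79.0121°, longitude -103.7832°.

DB80cx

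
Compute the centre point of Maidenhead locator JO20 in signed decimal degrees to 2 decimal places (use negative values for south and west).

50.50, 5.00

Field J=9, O=14: +9·20° lon, +14·10° lat → SW at lon 0°, lat 50°.
Square 2, 0: +2·2° lon, +0·1° lat → SW at lon 4°, lat 50°.
Cell spans 2° lon × 1° lat. Centre is SW corner plus half of each.
latitude 50.50, longitude 5.00.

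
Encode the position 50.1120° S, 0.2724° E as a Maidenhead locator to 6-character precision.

JD09dv

Offset from 180°W / 90°S: lon 180.2724°, lat 39.8880°.
Field (20°×10°, letters A–R): 180.2724/20 → 9 → J, 39.8880/10 → 3 → D; chars JD.
Square (2°×1°, digits 0–9): 0.2724/2 → 0, 9.8880/1 → 9; chars 09.
Subsquare (5′×2.5′, letters a–x): 0.2724/0.0833333 → 3 → d, 0.8880/0.0416667 → 21 → v; chars dv.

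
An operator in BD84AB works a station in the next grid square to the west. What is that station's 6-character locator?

BD74xb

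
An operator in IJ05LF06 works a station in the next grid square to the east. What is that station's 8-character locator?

IJ05lf16

Longitude extended square 0; +1 → 1.
The latitude characters are unchanged.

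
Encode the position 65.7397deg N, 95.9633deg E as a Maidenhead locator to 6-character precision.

NP75xr

Offset from 180°W / 90°S: lon 275.9633°, lat 155.7397°.
Field: lon ⌊275.9633/20⌋ = 13 → N; lat ⌊155.7397/10⌋ = 15 → P.
Square: lon ⌊15.9633/2⌋ = 7; lat ⌊5.7397/1⌋ = 5.
Subsquare: lon ⌊1.9633/0.0833333⌋ = 23 → x; lat ⌊0.7397/0.0416667⌋ = 17 → r.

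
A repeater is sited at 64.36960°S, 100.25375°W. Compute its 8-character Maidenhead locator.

Offset from 180°W / 90°S: lon 79.74625°, lat 25.63040°.
Field: lon ⌊79.74625/20⌋ = 3 → D; lat ⌊25.63040/10⌋ = 2 → C.
Square: lon ⌊19.74625/2⌋ = 9; lat ⌊5.63040/1⌋ = 5.
Subsquare: lon ⌊1.74625/0.0833333⌋ = 20 → u; lat ⌊0.63040/0.0416667⌋ = 15 → p.
Extended square: lon ⌊0.07958/0.00833333⌋ = 9; lat ⌊0.00540/0.00416667⌋ = 1.

DC95up91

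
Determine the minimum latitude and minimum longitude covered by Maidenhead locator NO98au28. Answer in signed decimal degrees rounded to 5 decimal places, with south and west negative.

58.86667, 98.01667

Field N=13, O=14: +13·20° lon, +14·10° lat → SW at lon 80°, lat 50°.
Square 9, 8: +9·2° lon, +8·1° lat → SW at lon 98°, lat 58°.
Subsquare a=0, u=20: +0·0.0833333° lon, +20·0.0416667° lat → SW at lon 98°, lat 58.8333°.
Extended square 2, 8: +2·0.00833333° lon, +8·0.00416667° lat → SW at lon 98.0167°, lat 58.8667°.
latitude 58.86667, longitude 98.01667.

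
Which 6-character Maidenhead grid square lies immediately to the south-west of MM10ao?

MM00xn

Longitude subsquare a = 0; −1 → -1, wraps to 23 = x, carry into square.
Longitude square 1; −1 → 0.
Latitude subsquare o = 14; −1 → 13 = n.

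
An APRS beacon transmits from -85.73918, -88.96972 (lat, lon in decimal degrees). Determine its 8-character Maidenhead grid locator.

Shift to the Maidenhead origin (180°W, 90°S): lon 91.03028, lat 4.26082.
Field: lon ⌊91.03028/20⌋ = 4 → E; lat ⌊4.26082/10⌋ = 0 → A.
Square: lon ⌊11.03028/2⌋ = 5; lat ⌊4.26082/1⌋ = 4.
Subsquare: lon ⌊1.03028/0.0833333⌋ = 12 → m; lat ⌊0.26082/0.0416667⌋ = 6 → g.
Extended square: lon ⌊0.03028/0.00833333⌋ = 3; lat ⌊0.01082/0.00416667⌋ = 2.

EA54mg32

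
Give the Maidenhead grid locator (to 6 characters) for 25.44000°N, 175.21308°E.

RL75ok

Offset from 180°W / 90°S: lon 355.2131°, lat 115.4400°.
Field: 355.2131/20 → 17 → R, 115.4400/10 → 11 → L; chars RL.
Square: 15.2131/2 → 7, 5.4400/1 → 5; chars 75.
Subsquare: 1.2131/0.0833333 → 14 → o, 0.4400/0.0416667 → 10 → k; chars ok.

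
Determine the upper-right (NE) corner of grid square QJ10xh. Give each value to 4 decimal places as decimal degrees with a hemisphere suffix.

0.3333° N, 144.0000° E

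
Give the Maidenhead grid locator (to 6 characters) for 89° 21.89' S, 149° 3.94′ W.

Shift to the Maidenhead origin (180°W, 90°S): lon 30.9343, lat 0.6352.
Field: 30.9343/20 → 1 → B, 0.6352/10 → 0 → A; chars BA.
Square: 10.9343/2 → 5, 0.6352/1 → 0; chars 50.
Subsquare: 0.9343/0.0833333 → 11 → l, 0.6352/0.0416667 → 15 → p; chars lp.

BA50lp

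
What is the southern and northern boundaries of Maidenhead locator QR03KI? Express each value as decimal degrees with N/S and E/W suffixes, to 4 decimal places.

Field Q=16, R=17: +16·20° lon, +17·10° lat → SW at lon 140°, lat 80°.
Square 0, 3: +0·2° lon, +3·1° lat → SW at lon 140°, lat 83°.
Subsquare k=10, i=8: +10·0.0833333° lon, +8·0.0416667° lat → SW at lon 140.833°, lat 83.3333°.
Cell spans 0.0833333° lon × 0.0416667° lat.
south 83.3333° N, north 83.3750° N.

83.3333° N, 83.3750° N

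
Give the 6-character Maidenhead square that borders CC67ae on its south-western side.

Longitude subsquare a = 0; −1 → -1, wraps to 23 = x, carry into square.
Longitude square 6; −1 → 5.
Latitude subsquare e = 4; −1 → 3 = d.

CC57xd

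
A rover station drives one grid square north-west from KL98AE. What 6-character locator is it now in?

Longitude subsquare a = 0; −1 → -1, wraps to 23 = x, carry into square.
Longitude square 9; −1 → 8.
Latitude subsquare e = 4; +1 → 5 = f.

KL88xf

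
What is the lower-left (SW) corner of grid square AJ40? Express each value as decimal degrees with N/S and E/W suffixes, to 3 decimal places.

Field A=0, J=9: +0·20° lon, +9·10° lat → SW at lon -180°, lat 0°.
Square 4, 0: +4·2° lon, +0·1° lat → SW at lon -172°, lat 0°.
latitude 0.000° N, longitude 172.000° W.

0.000° N, 172.000° W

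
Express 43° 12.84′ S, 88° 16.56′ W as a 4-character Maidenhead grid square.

Shift to the Maidenhead origin (180°W, 90°S): lon 91.72, lat 46.79.
Field (20°×10°, letters A–R): lon ⌊91.72/20⌋ = 4 → E; lat ⌊46.79/10⌋ = 4 → E.
Square (2°×1°, digits 0–9): lon ⌊11.72/2⌋ = 5; lat ⌊6.79/1⌋ = 6.

EE56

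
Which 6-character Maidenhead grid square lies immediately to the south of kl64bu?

KL64bt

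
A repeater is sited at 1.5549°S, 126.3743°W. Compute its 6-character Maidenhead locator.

Add 180° to longitude and 90° to latitude: 53.6257, 88.4451.
Field: 53.6257/20 → 2 → C, 88.4451/10 → 8 → I; chars CI.
Square: 13.6257/2 → 6, 8.4451/1 → 8; chars 68.
Subsquare: 1.6257/0.0833333 → 19 → t, 0.4451/0.0416667 → 10 → k; chars tk.

CI68tk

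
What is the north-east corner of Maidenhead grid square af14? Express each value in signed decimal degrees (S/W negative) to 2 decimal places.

-35.00, -176.00

Field A=0, F=5: +0·20° lon, +5·10° lat → SW at lon -180°, lat -40°.
Square 1, 4: +1·2° lon, +4·1° lat → SW at lon -178°, lat -36°.
Cell spans 2° lon × 1° lat. NE corner is SW corner plus one full cell.
latitude -35.00, longitude -176.00.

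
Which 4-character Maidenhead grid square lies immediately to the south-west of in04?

HN93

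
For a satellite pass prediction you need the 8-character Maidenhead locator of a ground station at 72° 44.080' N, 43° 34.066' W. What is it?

Offset from 180°W / 90°S: lon 136.43223°, lat 162.73467°.
Field (20°×10°, letters A–R): 136.43223/20 → 6 → G, 162.73467/10 → 16 → Q; chars GQ.
Square (2°×1°, digits 0–9): 16.43223/2 → 8, 2.73467/1 → 2; chars 82.
Subsquare (5′×2.5′, letters a–x): 0.43223/0.0833333 → 5 → f, 0.73467/0.0416667 → 17 → r; chars fr.
Extended square (30″×15″, digits 0–9): 0.01557/0.00833333 → 1, 0.02633/0.00416667 → 6; chars 16.

GQ82fr16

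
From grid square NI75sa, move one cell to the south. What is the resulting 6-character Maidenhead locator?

NI74sx

Latitude subsquare a = 0; −1 → -1, wraps to 23 = x, carry into square.
Latitude square 5; −1 → 4.
The longitude characters are unchanged.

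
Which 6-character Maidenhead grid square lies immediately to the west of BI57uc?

BI57tc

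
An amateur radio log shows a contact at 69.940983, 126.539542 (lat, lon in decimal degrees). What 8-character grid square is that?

PP39gw45

Add 180° to longitude and 90° to latitude: 306.53954, 159.94098.
Field (20°×10°, letters A–R): 306.53954/20 → 15 → P, 159.94098/10 → 15 → P; chars PP.
Square (2°×1°, digits 0–9): 6.53954/2 → 3, 9.94098/1 → 9; chars 39.
Subsquare (5′×2.5′, letters a–x): 0.53954/0.0833333 → 6 → g, 0.94098/0.0416667 → 22 → w; chars gw.
Extended square (30″×15″, digits 0–9): 0.03954/0.00833333 → 4, 0.02432/0.00416667 → 5; chars 45.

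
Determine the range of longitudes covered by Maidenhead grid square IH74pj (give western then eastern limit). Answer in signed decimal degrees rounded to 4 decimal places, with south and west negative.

Field I=8, H=7: +8·20° lon, +7·10° lat → SW at lon -20°, lat -20°.
Square 7, 4: +7·2° lon, +4·1° lat → SW at lon -6°, lat -16°.
Subsquare p=15, j=9: +15·0.0833333° lon, +9·0.0416667° lat → SW at lon -4.75°, lat -15.625°.
Cell spans 0.0833333° lon × 0.0416667° lat.
west -4.7500, east -4.6667.

-4.7500, -4.6667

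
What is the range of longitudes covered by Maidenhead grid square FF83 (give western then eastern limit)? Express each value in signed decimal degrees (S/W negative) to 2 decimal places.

-64.00, -62.00

Field F=5, F=5: +5·20° lon, +5·10° lat → SW at lon -80°, lat -40°.
Square 8, 3: +8·2° lon, +3·1° lat → SW at lon -64°, lat -37°.
Cell spans 2° lon × 1° lat.
west -64.00, east -62.00.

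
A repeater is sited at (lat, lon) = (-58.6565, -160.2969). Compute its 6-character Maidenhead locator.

AD91ui

Shift to the Maidenhead origin (180°W, 90°S): lon 19.7031, lat 31.3435.
Field: 19.7031/20 → 0 → A, 31.3435/10 → 3 → D; chars AD.
Square: 19.7031/2 → 9, 1.3435/1 → 1; chars 91.
Subsquare: 1.7031/0.0833333 → 20 → u, 0.3435/0.0416667 → 8 → i; chars ui.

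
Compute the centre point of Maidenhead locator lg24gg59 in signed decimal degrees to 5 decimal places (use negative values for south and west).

-25.71042, 44.54583

Field L=11, G=6: +11·20° lon, +6·10° lat → SW at lon 40°, lat -30°.
Square 2, 4: +2·2° lon, +4·1° lat → SW at lon 44°, lat -26°.
Subsquare g=6, g=6: +6·0.0833333° lon, +6·0.0416667° lat → SW at lon 44.5°, lat -25.75°.
Extended square 5, 9: +5·0.00833333° lon, +9·0.00416667° lat → SW at lon 44.5417°, lat -25.7125°.
Cell spans 0.00833333° lon × 0.00416667° lat. Centre is SW corner plus half of each.
latitude -25.71042, longitude 44.54583.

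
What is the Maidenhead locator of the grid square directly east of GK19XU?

Longitude subsquare x = 23; +1 → 24, wraps to 0 = a, carry into square.
Longitude square 1; +1 → 2.
The latitude characters are unchanged.

GK29au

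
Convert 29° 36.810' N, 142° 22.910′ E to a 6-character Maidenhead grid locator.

Add 180° to longitude and 90° to latitude: 322.3818, 119.6135.
Field: lon ⌊322.3818/20⌋ = 16 → Q; lat ⌊119.6135/10⌋ = 11 → L.
Square: lon ⌊2.3818/2⌋ = 1; lat ⌊9.6135/1⌋ = 9.
Subsquare: lon ⌊0.3818/0.0833333⌋ = 4 → e; lat ⌊0.6135/0.0416667⌋ = 14 → o.

QL19eo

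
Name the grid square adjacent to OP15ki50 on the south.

OP15kh59

Latitude extended square 0; −1 → -1, wraps to 9, carry into subsquare.
Latitude subsquare i = 8; −1 → 7 = h.
The longitude characters are unchanged.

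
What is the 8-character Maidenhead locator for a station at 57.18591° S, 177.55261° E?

Add 180° to longitude and 90° to latitude: 357.55261, 32.81409.
Field (20°×10°, letters A–R): lon ⌊357.55261/20⌋ = 17 → R; lat ⌊32.81409/10⌋ = 3 → D.
Square (2°×1°, digits 0–9): lon ⌊17.55261/2⌋ = 8; lat ⌊2.81409/1⌋ = 2.
Subsquare (5′×2.5′, letters a–x): lon ⌊1.55261/0.0833333⌋ = 18 → s; lat ⌊0.81409/0.0416667⌋ = 19 → t.
Extended square (30″×15″, digits 0–9): lon ⌊0.05261/0.00833333⌋ = 6; lat ⌊0.02242/0.00416667⌋ = 5.

RD82st65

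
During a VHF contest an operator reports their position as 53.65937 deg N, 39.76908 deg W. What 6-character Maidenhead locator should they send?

HO03cp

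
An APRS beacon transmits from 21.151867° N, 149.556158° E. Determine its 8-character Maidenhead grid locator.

QL41sd66

Offset from 180°W / 90°S: lon 329.55616°, lat 111.15187°.
Field (20°×10°, letters A–R): 329.55616/20 → 16 → Q, 111.15187/10 → 11 → L; chars QL.
Square (2°×1°, digits 0–9): 9.55616/2 → 4, 1.15187/1 → 1; chars 41.
Subsquare (5′×2.5′, letters a–x): 1.55616/0.0833333 → 18 → s, 0.15187/0.0416667 → 3 → d; chars sd.
Extended square (30″×15″, digits 0–9): 0.05616/0.00833333 → 6, 0.02687/0.00416667 → 6; chars 66.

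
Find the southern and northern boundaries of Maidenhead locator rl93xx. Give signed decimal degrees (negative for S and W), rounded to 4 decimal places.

23.9583, 24.0000

Field R=17, L=11: +17·20° lon, +11·10° lat → SW at lon 160°, lat 20°.
Square 9, 3: +9·2° lon, +3·1° lat → SW at lon 178°, lat 23°.
Subsquare x=23, x=23: +23·0.0833333° lon, +23·0.0416667° lat → SW at lon 179.917°, lat 23.9583°.
Cell spans 0.0833333° lon × 0.0416667° lat.
south 23.9583, north 24.0000.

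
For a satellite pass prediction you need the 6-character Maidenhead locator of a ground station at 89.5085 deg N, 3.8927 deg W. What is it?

IR89bm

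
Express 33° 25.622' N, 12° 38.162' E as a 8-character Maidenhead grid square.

JM63hk62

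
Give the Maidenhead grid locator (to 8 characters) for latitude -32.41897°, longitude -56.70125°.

GF17pn59

Offset from 180°W / 90°S: lon 123.29875°, lat 57.58103°.
Field: 123.29875/20 → 6 → G, 57.58103/10 → 5 → F; chars GF.
Square: 3.29875/2 → 1, 7.58103/1 → 7; chars 17.
Subsquare: 1.29875/0.0833333 → 15 → p, 0.58103/0.0416667 → 13 → n; chars pn.
Extended square: 0.04875/0.00833333 → 5, 0.03936/0.00416667 → 9; chars 59.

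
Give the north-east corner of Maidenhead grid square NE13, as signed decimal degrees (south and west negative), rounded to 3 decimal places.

Field N=13, E=4: +13·20° lon, +4·10° lat → SW at lon 80°, lat -50°.
Square 1, 3: +1·2° lon, +3·1° lat → SW at lon 82°, lat -47°.
Cell spans 2° lon × 1° lat. NE corner is SW corner plus one full cell.
latitude -46.000, longitude 84.000.

-46.000, 84.000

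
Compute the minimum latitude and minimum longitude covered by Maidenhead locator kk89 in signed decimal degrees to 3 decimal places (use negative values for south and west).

19.000, 36.000

Field K=10, K=10: +10·20° lon, +10·10° lat → SW at lon 20°, lat 10°.
Square 8, 9: +8·2° lon, +9·1° lat → SW at lon 36°, lat 19°.
latitude 19.000, longitude 36.000.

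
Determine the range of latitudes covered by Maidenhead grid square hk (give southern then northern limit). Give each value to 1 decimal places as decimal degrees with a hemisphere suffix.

10.0° N, 20.0° N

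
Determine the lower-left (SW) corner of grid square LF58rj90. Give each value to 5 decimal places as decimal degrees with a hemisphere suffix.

Field L=11, F=5: +11·20° lon, +5·10° lat → SW at lon 40°, lat -40°.
Square 5, 8: +5·2° lon, +8·1° lat → SW at lon 50°, lat -32°.
Subsquare r=17, j=9: +17·0.0833333° lon, +9·0.0416667° lat → SW at lon 51.4167°, lat -31.625°.
Extended square 9, 0: +9·0.00833333° lon, +0·0.00416667° lat → SW at lon 51.4917°, lat -31.625°.
latitude 31.62500° S, longitude 51.49167° E.

31.62500° S, 51.49167° E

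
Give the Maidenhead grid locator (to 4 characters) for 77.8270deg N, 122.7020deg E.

Shift to the Maidenhead origin (180°W, 90°S): lon 302.70, lat 167.83.
Field: lon ⌊302.70/20⌋ = 15 → P; lat ⌊167.83/10⌋ = 16 → Q.
Square: lon ⌊2.70/2⌋ = 1; lat ⌊7.83/1⌋ = 7.

PQ17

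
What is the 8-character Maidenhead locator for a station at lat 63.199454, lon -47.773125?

GP63ce77

Offset from 180°W / 90°S: lon 132.22688°, lat 153.19945°.
Field (20°×10°, letters A–R): 132.22688/20 → 6 → G, 153.19945/10 → 15 → P; chars GP.
Square (2°×1°, digits 0–9): 12.22688/2 → 6, 3.19945/1 → 3; chars 63.
Subsquare (5′×2.5′, letters a–x): 0.22688/0.0833333 → 2 → c, 0.19945/0.0416667 → 4 → e; chars ce.
Extended square (30″×15″, digits 0–9): 0.06021/0.00833333 → 7, 0.03279/0.00416667 → 7; chars 77.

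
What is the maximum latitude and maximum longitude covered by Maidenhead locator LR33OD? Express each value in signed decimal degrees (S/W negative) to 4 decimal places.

83.1667, 47.2500

Field L=11, R=17: +11·20° lon, +17·10° lat → SW at lon 40°, lat 80°.
Square 3, 3: +3·2° lon, +3·1° lat → SW at lon 46°, lat 83°.
Subsquare o=14, d=3: +14·0.0833333° lon, +3·0.0416667° lat → SW at lon 47.1667°, lat 83.125°.
Cell spans 0.0833333° lon × 0.0416667° lat. NE corner is SW corner plus one full cell.
latitude 83.1667, longitude 47.2500.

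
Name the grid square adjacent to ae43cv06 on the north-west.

AE43bv97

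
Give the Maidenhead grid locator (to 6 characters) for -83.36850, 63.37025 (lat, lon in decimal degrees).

Offset from 180°W / 90°S: lon 243.3702°, lat 6.6315°.
Field (20°×10°, letters A–R): lon ⌊243.3702/20⌋ = 12 → M; lat ⌊6.6315/10⌋ = 0 → A.
Square (2°×1°, digits 0–9): lon ⌊3.3702/2⌋ = 1; lat ⌊6.6315/1⌋ = 6.
Subsquare (5′×2.5′, letters a–x): lon ⌊1.3702/0.0833333⌋ = 16 → q; lat ⌊0.6315/0.0416667⌋ = 15 → p.

MA16qp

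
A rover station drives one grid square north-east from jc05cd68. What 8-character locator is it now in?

JC05cd79

Longitude extended square 6; +1 → 7.
Latitude extended square 8; +1 → 9.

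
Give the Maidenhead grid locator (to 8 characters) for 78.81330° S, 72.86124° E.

Add 180° to longitude and 90° to latitude: 252.86124, 11.18670.
Field: 252.86124/20 → 12 → M, 11.18670/10 → 1 → B; chars MB.
Square: 12.86124/2 → 6, 1.18670/1 → 1; chars 61.
Subsquare: 0.86124/0.0833333 → 10 → k, 0.18670/0.0416667 → 4 → e; chars ke.
Extended square: 0.02791/0.00833333 → 3, 0.02003/0.00416667 → 4; chars 34.

MB61ke34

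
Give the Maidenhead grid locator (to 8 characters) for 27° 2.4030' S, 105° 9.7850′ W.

Add 180° to longitude and 90° to latitude: 74.83692, 62.95995.
Field: 74.83692/20 → 3 → D, 62.95995/10 → 6 → G; chars DG.
Square: 14.83692/2 → 7, 2.95995/1 → 2; chars 72.
Subsquare: 0.83692/0.0833333 → 10 → k, 0.95995/0.0416667 → 23 → x; chars kx.
Extended square: 0.00358/0.00833333 → 0, 0.00162/0.00416667 → 0; chars 00.

DG72kx00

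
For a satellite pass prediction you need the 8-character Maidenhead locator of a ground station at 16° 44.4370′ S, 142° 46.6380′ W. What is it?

Shift to the Maidenhead origin (180°W, 90°S): lon 37.22270, lat 73.25938.
Field (20°×10°, letters A–R): lon ⌊37.22270/20⌋ = 1 → B; lat ⌊73.25938/10⌋ = 7 → H.
Square (2°×1°, digits 0–9): lon ⌊17.22270/2⌋ = 8; lat ⌊3.25938/1⌋ = 3.
Subsquare (5′×2.5′, letters a–x): lon ⌊1.22270/0.0833333⌋ = 14 → o; lat ⌊0.25938/0.0416667⌋ = 6 → g.
Extended square (30″×15″, digits 0–9): lon ⌊0.05603/0.00833333⌋ = 6; lat ⌊0.00938/0.00416667⌋ = 2.

BH83og62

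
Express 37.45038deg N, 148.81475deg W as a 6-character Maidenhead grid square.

BM57ok

Add 180° to longitude and 90° to latitude: 31.1852, 127.4504.
Field: 31.1852/20 → 1 → B, 127.4504/10 → 12 → M; chars BM.
Square: 11.1852/2 → 5, 7.4504/1 → 7; chars 57.
Subsquare: 1.1852/0.0833333 → 14 → o, 0.4504/0.0416667 → 10 → k; chars ok.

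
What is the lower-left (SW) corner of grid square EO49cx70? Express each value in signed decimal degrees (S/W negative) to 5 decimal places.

Field E=4, O=14: +4·20° lon, +14·10° lat → SW at lon -100°, lat 50°.
Square 4, 9: +4·2° lon, +9·1° lat → SW at lon -92°, lat 59°.
Subsquare c=2, x=23: +2·0.0833333° lon, +23·0.0416667° lat → SW at lon -91.8333°, lat 59.9583°.
Extended square 7, 0: +7·0.00833333° lon, +0·0.00416667° lat → SW at lon -91.775°, lat 59.9583°.
latitude 59.95833, longitude -91.77500.

59.95833, -91.77500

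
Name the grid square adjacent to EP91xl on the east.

FP01al

Longitude subsquare x = 23; +1 → 24, wraps to 0 = a, carry into square.
Longitude square 9; +1 → 10, wraps to 0, carry into field.
Longitude field E = 4; +1 → 5 = F.
The latitude characters are unchanged.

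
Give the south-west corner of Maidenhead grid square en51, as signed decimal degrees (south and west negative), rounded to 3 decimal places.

41.000, -90.000

Field E=4, N=13: +4·20° lon, +13·10° lat → SW at lon -100°, lat 40°.
Square 5, 1: +5·2° lon, +1·1° lat → SW at lon -90°, lat 41°.
latitude 41.000, longitude -90.000.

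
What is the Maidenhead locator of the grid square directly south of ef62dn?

EF62dm

Latitude subsquare n = 13; −1 → 12 = m.
The longitude characters are unchanged.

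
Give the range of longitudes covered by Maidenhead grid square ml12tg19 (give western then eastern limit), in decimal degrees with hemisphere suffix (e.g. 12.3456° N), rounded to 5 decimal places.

Field M=12, L=11: +12·20° lon, +11·10° lat → SW at lon 60°, lat 20°.
Square 1, 2: +1·2° lon, +2·1° lat → SW at lon 62°, lat 22°.
Subsquare t=19, g=6: +19·0.0833333° lon, +6·0.0416667° lat → SW at lon 63.5833°, lat 22.25°.
Extended square 1, 9: +1·0.00833333° lon, +9·0.00416667° lat → SW at lon 63.5917°, lat 22.2875°.
Cell spans 0.00833333° lon × 0.00416667° lat.
west 63.59167° E, east 63.60000° E.

63.59167° E, 63.60000° E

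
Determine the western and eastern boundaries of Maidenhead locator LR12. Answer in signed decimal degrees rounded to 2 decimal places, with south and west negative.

42.00, 44.00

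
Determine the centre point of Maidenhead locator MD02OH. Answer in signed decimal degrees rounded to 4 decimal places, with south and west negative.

-57.6875, 61.2083

Field M=12, D=3: +12·20° lon, +3·10° lat → SW at lon 60°, lat -60°.
Square 0, 2: +0·2° lon, +2·1° lat → SW at lon 60°, lat -58°.
Subsquare o=14, h=7: +14·0.0833333° lon, +7·0.0416667° lat → SW at lon 61.1667°, lat -57.7083°.
Cell spans 0.0833333° lon × 0.0416667° lat. Centre is SW corner plus half of each.
latitude -57.6875, longitude 61.2083.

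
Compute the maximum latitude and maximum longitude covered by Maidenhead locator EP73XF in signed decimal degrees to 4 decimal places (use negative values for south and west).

Field E=4, P=15: +4·20° lon, +15·10° lat → SW at lon -100°, lat 60°.
Square 7, 3: +7·2° lon, +3·1° lat → SW at lon -86°, lat 63°.
Subsquare x=23, f=5: +23·0.0833333° lon, +5·0.0416667° lat → SW at lon -84.0833°, lat 63.2083°.
Cell spans 0.0833333° lon × 0.0416667° lat. NE corner is SW corner plus one full cell.
latitude 63.2500, longitude -84.0000.

63.2500, -84.0000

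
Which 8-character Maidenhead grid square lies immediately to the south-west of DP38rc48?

DP38rc37

Longitude extended square 4; −1 → 3.
Latitude extended square 8; −1 → 7.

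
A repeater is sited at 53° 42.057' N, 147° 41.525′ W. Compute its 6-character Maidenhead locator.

Shift to the Maidenhead origin (180°W, 90°S): lon 32.3079, lat 143.7010.
Field: 32.3079/20 → 1 → B, 143.7010/10 → 14 → O; chars BO.
Square: 12.3079/2 → 6, 3.7010/1 → 3; chars 63.
Subsquare: 0.3079/0.0833333 → 3 → d, 0.7010/0.0416667 → 16 → q; chars dq.

BO63dq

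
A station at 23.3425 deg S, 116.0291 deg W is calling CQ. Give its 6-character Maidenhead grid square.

DG16xp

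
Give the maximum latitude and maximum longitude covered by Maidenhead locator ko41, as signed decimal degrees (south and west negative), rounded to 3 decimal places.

Field K=10, O=14: +10·20° lon, +14·10° lat → SW at lon 20°, lat 50°.
Square 4, 1: +4·2° lon, +1·1° lat → SW at lon 28°, lat 51°.
Cell spans 2° lon × 1° lat. NE corner is SW corner plus one full cell.
latitude 52.000, longitude 30.000.

52.000, 30.000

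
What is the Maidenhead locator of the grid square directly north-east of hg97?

IG08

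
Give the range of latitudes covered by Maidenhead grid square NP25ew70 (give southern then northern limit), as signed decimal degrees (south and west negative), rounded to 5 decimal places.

Field N=13, P=15: +13·20° lon, +15·10° lat → SW at lon 80°, lat 60°.
Square 2, 5: +2·2° lon, +5·1° lat → SW at lon 84°, lat 65°.
Subsquare e=4, w=22: +4·0.0833333° lon, +22·0.0416667° lat → SW at lon 84.3333°, lat 65.9167°.
Extended square 7, 0: +7·0.00833333° lon, +0·0.00416667° lat → SW at lon 84.3917°, lat 65.9167°.
Cell spans 0.00833333° lon × 0.00416667° lat.
south 65.91667, north 65.92083.

65.91667, 65.92083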